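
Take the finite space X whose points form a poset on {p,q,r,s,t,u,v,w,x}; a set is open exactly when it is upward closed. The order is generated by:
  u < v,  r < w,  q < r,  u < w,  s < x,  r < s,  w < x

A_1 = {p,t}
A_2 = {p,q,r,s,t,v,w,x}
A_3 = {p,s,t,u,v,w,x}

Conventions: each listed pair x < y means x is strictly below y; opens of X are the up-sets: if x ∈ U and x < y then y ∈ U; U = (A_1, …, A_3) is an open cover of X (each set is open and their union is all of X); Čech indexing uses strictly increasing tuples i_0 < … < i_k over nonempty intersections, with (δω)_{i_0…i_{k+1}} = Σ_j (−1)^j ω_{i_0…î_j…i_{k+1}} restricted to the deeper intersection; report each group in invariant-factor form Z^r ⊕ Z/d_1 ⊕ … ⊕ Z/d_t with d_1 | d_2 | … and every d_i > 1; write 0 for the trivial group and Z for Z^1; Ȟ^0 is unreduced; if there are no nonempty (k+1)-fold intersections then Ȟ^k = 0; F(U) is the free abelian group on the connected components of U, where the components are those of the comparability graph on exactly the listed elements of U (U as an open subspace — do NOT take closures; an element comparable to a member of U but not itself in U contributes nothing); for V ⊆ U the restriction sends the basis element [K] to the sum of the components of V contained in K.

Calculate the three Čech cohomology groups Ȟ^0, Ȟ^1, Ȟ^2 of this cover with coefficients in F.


nonempty intersections:
  A12={p,t} A13={p,t} A23={p,s,t,v,w,x}
  A123={p,t}
components per intersection:
  A1: {p} {t}
  A2: {p} {q,r,s,w,x} {t} {v}
  A3: {p} {s,u,v,w,x} {t}
  A12: {p} {t}
  A13: {p} {t}
  A23: {p} {s,w,x} {t} {v}
  A123: {p} {t}
C dims 9,8,2; δ0: rk 6, SNF 1^6; δ1: rk 2, SNF 1^2
Ȟ^0: (9−6)−0=3 ⇒ Z^3
Ȟ^1: (8−2)−6=0 ⇒ 0
Ȟ^2: (2−0)−2=0 ⇒ 0

Ȟ^0(U;F) ≅ Z^3,  Ȟ^1(U;F) ≅ 0,  Ȟ^2(U;F) ≅ 0


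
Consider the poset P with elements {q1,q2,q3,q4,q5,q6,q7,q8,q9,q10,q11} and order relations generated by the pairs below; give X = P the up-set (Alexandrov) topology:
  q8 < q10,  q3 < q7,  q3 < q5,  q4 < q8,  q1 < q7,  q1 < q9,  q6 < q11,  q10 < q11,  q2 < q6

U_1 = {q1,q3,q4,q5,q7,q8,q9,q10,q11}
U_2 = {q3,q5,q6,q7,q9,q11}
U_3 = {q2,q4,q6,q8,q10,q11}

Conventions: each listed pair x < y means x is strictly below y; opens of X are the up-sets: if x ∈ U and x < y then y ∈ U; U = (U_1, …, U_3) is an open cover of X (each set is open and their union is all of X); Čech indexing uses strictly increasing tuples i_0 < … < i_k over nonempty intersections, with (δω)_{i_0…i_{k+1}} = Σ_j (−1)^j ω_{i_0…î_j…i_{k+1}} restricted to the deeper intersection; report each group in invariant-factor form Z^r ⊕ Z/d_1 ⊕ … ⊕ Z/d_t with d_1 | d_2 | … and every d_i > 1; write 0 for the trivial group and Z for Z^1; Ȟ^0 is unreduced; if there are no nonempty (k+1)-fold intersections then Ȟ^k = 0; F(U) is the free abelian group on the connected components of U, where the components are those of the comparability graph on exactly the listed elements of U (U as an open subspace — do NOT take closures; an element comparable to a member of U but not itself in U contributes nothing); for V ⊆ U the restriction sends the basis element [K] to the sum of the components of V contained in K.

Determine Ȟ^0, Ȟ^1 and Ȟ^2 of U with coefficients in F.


nerve simplices:
  U12={q3,q5,q7,q9,q11} U13={q4,q8,q10,q11} U23={q6,q11}
  U123={q11}
components per intersection:
  U1: {q1,q3,q5,q7,q9} {q4,q8,q10,q11}
  U2: {q3,q5,q7} {q6,q11} {q9}
  U3: {q2,q4,q6,q8,q10,q11}
  U12: {q3,q5,q7} {q9} {q11}
  U13: {q4,q8,q10,q11}
  U23: {q6,q11}
  U123: {q11}
C dims 6,5,1; δ0: rk 4, SNF 1^4; δ1: rk 1, SNF 1^1
degree 0: 6−4−0 = 2 → Ȟ^0 ≅ Z^2
degree 1: 5−1−4 = 0 → Ȟ^1 ≅ 0
degree 2: 1−0−1 = 0 → Ȟ^2 ≅ 0

Ȟ^0 ≅ Z^2, Ȟ^1 ≅ 0 and Ȟ^2 ≅ 0


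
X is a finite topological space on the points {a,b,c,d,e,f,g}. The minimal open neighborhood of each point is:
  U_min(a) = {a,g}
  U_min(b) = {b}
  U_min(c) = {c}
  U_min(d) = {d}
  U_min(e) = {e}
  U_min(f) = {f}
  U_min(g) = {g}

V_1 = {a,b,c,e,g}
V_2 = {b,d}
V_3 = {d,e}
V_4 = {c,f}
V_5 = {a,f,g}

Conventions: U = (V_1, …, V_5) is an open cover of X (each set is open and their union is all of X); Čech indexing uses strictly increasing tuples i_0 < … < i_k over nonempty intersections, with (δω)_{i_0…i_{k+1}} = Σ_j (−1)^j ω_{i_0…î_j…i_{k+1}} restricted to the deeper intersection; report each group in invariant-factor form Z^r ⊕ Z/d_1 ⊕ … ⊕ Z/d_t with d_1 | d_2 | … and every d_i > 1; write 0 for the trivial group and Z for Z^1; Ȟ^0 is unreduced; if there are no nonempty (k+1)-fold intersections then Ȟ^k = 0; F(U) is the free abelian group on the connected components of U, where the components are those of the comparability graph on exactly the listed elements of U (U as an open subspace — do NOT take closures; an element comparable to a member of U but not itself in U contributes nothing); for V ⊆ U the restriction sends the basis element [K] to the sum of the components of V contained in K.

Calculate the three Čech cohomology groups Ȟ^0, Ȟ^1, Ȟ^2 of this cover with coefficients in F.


nerve simplices:
  V12={b} V13={e} V14={c} V15={a,g} V23={d} V45={f}
components per intersection:
  V1: {a,g} {b} {c} {e}
  V2: {b} {d}
  V3: {d} {e}
  V4: {c} {f}
  V5: {a,g} {f}
  V12: {b}
  V13: {e}
  V14: {c}
  V15: {a,g}
  V23: {d}
  V45: {f}
C dims 12,6; δ0: rk 6, SNF 1^6
degree 0: 12−6−0 = 6 → Ȟ^0 ≅ Z^6
degree 1: 6−0−6 = 0 → Ȟ^1 ≅ 0
degree 2: 0−0−0 = 0 → Ȟ^2 ≅ 0

Ȟ^0(U;F) ≅ Z^6, Ȟ^1(U;F) ≅ 0, Ȟ^2(U;F) ≅ 0


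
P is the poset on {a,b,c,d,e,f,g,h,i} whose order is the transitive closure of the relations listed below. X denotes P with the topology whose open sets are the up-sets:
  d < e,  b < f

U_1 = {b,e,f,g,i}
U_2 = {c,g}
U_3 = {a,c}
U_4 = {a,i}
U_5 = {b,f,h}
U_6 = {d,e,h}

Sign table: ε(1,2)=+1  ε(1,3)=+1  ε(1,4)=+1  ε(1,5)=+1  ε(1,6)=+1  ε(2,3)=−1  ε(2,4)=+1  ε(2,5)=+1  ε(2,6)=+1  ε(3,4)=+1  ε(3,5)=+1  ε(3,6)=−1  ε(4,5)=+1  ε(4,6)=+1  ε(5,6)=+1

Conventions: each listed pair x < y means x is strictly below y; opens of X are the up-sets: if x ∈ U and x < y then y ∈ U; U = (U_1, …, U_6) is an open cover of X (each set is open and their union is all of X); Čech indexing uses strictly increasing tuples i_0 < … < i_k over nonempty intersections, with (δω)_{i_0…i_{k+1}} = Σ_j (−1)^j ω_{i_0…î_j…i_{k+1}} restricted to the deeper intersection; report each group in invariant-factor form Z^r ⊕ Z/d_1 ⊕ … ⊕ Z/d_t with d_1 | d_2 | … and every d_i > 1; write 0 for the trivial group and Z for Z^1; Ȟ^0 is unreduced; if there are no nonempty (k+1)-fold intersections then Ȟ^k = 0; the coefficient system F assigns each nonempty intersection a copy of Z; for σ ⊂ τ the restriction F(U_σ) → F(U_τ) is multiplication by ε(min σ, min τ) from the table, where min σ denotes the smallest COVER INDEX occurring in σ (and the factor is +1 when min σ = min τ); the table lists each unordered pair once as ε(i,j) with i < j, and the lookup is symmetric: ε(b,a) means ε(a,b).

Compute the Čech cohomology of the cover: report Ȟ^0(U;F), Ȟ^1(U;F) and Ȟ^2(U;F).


nerve of the cover:
  U12={g} U14={i} U15={b,f} U16={e} U23={c} U34={a} U56={h}
C dims 6,7; δ0: rk 6, SNF 1^5·2
Ȟ^0 = (6 − 6) − 0 = 0, so Ȟ^0 ≅ 0
Ȟ^1 = (7 − 0) − 6 = 1 plus torsion [2], so Ȟ^1 ≅ Z ⊕ Z/2
Ȟ^2 = (0 − 0) − 0 = 0, so Ȟ^2 ≅ 0

Ȟ^0 = 0, Ȟ^1 = Z ⊕ Z/2, Ȟ^2 = 0


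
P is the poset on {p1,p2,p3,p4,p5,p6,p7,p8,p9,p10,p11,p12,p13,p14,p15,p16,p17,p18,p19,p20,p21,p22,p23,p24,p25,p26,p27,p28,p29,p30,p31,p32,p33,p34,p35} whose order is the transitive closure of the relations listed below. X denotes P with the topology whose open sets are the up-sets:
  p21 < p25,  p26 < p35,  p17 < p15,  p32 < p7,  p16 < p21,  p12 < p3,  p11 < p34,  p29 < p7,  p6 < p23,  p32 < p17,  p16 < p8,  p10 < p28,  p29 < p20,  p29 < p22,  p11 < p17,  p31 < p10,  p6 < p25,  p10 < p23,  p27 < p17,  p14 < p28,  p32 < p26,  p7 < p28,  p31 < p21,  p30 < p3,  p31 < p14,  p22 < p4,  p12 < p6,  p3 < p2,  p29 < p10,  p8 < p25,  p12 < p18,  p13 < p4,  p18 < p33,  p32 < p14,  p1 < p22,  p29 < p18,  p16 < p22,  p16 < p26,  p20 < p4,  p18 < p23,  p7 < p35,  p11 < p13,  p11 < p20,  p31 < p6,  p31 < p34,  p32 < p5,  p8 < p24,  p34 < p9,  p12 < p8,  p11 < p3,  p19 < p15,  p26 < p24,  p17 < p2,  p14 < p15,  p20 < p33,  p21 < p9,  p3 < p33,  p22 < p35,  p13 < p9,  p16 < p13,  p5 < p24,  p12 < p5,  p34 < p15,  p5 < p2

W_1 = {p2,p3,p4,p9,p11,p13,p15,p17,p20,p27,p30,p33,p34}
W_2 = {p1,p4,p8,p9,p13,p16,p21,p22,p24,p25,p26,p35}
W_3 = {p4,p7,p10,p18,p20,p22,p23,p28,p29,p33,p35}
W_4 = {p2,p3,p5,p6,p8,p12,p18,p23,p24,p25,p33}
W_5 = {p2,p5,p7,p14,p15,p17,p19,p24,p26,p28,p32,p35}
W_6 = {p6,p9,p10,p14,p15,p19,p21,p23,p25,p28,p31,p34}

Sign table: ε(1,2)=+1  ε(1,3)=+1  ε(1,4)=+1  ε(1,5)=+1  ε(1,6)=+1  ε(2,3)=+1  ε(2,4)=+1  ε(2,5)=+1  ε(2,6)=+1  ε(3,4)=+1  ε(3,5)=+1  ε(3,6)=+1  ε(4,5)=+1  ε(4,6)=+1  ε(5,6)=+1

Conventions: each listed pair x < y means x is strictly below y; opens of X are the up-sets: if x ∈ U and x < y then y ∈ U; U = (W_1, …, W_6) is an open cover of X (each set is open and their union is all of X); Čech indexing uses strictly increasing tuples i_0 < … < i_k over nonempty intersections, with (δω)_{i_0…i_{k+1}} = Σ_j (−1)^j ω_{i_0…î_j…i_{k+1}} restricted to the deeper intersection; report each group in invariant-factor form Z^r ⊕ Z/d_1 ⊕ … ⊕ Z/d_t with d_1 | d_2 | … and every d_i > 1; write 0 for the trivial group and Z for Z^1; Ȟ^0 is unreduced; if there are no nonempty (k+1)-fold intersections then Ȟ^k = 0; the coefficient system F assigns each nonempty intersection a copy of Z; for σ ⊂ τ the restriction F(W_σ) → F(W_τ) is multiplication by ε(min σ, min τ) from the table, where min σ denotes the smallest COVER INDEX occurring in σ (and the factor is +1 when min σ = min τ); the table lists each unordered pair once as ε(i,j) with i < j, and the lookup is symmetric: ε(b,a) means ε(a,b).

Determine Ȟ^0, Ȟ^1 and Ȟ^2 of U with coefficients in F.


intersection data:
  W12={p4,p9,p13} W13={p4,p20,p33} W14={p2,p3,p33} W15={p2,p15,p17} W16={p9,p15,p34} W23={p4,p22,p35} W24={p8,p24,p25} W25={p24,p26,p35} W26={p9,p21,p25} W34={p18,p23,p33} W35={p7,p28,p35} W36={p10,p23,p28} W45={p2,p5,p24} W46={p6,p23,p25} W56={p14,p15,p19,p28}
  W123={p4} W126={p9} W134={p33} W145={p2} W156={p15} W235={p35} W245={p24} W246={p25} W346={p23} W356={p28}
C dims 6,15,10; δ0: rk 5, SNF 1^5; δ1: rk 10, SNF 1^9·2
Ȟ^0 = (6 − 5) − 0 = 1, so Ȟ^0 ≅ Z
Ȟ^1 = (15 − 10) − 5 = 0, so Ȟ^1 ≅ 0
Ȟ^2 = (10 − 0) − 10 = 0 plus torsion [2], so Ȟ^2 ≅ Z/2

Ȟ^0 = Z; Ȟ^1 = 0; Ȟ^2 = Z/2


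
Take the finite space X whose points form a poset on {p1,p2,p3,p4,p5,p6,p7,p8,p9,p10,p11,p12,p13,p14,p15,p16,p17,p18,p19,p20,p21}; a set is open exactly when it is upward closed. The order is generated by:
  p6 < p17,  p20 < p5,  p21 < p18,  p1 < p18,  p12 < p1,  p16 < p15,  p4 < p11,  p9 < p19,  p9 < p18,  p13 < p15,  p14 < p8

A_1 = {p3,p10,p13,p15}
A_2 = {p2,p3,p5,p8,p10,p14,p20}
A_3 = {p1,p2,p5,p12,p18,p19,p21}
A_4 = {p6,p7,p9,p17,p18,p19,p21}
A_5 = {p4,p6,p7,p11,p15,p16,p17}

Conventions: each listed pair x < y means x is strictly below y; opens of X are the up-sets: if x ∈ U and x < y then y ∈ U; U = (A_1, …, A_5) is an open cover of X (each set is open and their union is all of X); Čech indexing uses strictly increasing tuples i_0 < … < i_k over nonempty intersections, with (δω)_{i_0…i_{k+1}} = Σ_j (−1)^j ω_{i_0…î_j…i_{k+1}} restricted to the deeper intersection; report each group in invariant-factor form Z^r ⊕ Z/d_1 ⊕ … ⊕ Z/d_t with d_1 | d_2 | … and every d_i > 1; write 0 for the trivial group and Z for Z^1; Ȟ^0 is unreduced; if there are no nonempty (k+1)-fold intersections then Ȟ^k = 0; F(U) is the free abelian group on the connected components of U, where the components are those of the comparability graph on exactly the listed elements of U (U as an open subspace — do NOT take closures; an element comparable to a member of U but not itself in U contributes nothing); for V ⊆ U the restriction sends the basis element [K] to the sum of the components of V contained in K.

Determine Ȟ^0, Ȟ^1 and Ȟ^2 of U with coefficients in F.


Ȟ^0 = Z^10, Ȟ^1 = 0, Ȟ^2 = 0

intersection data:
  A12={p3,p10} A15={p15} A23={p2,p5} A34={p18,p19,p21} A45={p6,p7,p17}
components per intersection:
  A1: {p3} {p10} {p13,p15}
  A2: {p2} {p3} {p5,p20} {p8,p14} {p10}
  A3: {p1,p12,p18,p21} {p2} {p5} {p19}
  A4: {p6,p17} {p7} {p9,p18,p19,p21}
  A5: {p4,p11} {p6,p17} {p7} {p15,p16}
  A12: {p3} {p10}
  A15: {p15}
  A23: {p2} {p5}
  A34: {p18,p21} {p19}
  A45: {p6,p17} {p7}
C dims 19,9; δ0: rk 9, SNF 1^9
Ȟ^0 = (19 − 9) − 0 = 10, so Ȟ^0 ≅ Z^10
Ȟ^1 = (9 − 0) − 9 = 0, so Ȟ^1 ≅ 0
Ȟ^2 = (0 − 0) − 0 = 0, so Ȟ^2 ≅ 0


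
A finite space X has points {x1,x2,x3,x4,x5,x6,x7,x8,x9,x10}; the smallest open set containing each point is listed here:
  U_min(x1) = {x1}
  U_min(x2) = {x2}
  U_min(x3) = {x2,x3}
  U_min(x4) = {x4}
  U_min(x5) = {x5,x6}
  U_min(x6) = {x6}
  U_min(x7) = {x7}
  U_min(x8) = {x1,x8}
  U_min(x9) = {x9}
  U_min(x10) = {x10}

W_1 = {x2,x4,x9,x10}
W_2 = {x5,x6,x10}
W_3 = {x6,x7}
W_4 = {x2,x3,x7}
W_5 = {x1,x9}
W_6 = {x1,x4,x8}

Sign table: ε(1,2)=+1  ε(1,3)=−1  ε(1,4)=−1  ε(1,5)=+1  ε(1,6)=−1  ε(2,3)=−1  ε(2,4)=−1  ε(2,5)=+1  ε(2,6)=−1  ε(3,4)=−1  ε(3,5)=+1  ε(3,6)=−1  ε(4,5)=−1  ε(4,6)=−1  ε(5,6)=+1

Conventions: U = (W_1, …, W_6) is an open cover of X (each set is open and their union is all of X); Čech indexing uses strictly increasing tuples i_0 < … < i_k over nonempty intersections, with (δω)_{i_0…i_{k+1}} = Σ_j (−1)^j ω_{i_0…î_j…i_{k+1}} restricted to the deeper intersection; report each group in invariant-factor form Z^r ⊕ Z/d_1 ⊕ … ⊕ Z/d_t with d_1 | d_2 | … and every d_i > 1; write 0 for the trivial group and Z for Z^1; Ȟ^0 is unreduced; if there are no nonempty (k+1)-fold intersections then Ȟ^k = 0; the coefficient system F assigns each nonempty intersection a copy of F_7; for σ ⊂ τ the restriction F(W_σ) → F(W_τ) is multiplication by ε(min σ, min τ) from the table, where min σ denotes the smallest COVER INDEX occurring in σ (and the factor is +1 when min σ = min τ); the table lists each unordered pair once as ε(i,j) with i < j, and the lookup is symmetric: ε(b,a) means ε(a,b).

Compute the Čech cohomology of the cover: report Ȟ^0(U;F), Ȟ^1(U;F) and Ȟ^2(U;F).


nerve of the cover:
  W12={x10} W14={x2} W15={x9} W16={x4} W23={x6} W34={x7} W56={x1}
C dims 6,7; δ0: rk_F7 6
Ȟ^0 = (6 − 6) − 0 = 0, so Ȟ^0 ≅ 0
Ȟ^1 = (7 − 0) − 6 = 1, so Ȟ^1 ≅ Z/7
Ȟ^2 = (0 − 0) − 0 = 0, so Ȟ^2 ≅ 0

Ȟ^0(U;F) ≅ 0, Ȟ^1(U;F) ≅ Z/7 and Ȟ^2(U;F) ≅ 0


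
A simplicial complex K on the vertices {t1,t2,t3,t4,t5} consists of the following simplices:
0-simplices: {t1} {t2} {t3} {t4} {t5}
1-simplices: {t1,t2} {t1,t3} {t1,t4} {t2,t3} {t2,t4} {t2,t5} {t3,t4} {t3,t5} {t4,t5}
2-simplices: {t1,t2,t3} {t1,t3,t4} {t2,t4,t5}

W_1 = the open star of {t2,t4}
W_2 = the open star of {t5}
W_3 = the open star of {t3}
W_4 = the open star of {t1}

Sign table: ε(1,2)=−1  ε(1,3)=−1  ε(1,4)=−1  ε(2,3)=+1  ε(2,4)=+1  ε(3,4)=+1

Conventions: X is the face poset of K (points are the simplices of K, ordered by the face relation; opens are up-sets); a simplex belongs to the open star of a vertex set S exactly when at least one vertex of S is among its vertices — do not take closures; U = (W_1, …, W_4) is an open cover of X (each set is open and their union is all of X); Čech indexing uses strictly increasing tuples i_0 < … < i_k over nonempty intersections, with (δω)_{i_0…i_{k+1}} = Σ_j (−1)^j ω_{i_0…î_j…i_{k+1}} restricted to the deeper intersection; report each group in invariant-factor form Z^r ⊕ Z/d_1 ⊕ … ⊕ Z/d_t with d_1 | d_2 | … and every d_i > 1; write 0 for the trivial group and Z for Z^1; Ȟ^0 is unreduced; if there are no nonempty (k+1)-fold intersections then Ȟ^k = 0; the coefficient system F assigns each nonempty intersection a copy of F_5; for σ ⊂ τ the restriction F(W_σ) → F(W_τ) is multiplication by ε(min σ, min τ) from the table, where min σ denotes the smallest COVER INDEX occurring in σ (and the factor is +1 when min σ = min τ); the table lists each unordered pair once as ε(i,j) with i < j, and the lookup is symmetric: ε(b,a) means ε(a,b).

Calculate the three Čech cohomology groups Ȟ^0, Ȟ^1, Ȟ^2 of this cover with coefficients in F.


Ȟ^0 = Z/5; Ȟ^1 = Z/5; Ȟ^2 = 0

cover nerve:
  W1={{t2},{t4},{t1,t2},{t1,t4},{t2,t3},{t2,t4},{t2,t5},{t3,t4},{t4,t5},{t1,t2,t3},{t1,t3,t4},{t2,t4,t5}} W2={{t5},{t2,t5},{t3,t5},{t4,t5},{t2,t4,t5}} W3={{t3},{t1,t3},{t2,t3},{t3,t4},{t3,t5},{t1,t2,t3},{t1,t3,t4}} W4={{t1},{t1,t2},{t1,t3},{t1,t4},{t1,t2,t3},{t1,t3,t4}}
  W12={{t2,t5},{t4,t5},{t2,t4,t5}} W13={{t2,t3},{t3,t4},{t1,t2,t3},{t1,t3,t4}} W14={{t1,t2},{t1,t4},{t1,t2,t3},{t1,t3,t4}} W23={{t3,t5}} W34={{t1,t3},{t1,t2,t3},{t1,t3,t4}}
  W134={{t1,t2,t3},{t1,t3,t4}}
C dims 4,5,1; δ0: rk_F5 3; δ1: rk_F5 1
Ȟ^0: (4−3)−0=1 ⇒ Z/5
Ȟ^1: (5−1)−3=1 ⇒ Z/5
Ȟ^2: (1−0)−1=0 ⇒ 0


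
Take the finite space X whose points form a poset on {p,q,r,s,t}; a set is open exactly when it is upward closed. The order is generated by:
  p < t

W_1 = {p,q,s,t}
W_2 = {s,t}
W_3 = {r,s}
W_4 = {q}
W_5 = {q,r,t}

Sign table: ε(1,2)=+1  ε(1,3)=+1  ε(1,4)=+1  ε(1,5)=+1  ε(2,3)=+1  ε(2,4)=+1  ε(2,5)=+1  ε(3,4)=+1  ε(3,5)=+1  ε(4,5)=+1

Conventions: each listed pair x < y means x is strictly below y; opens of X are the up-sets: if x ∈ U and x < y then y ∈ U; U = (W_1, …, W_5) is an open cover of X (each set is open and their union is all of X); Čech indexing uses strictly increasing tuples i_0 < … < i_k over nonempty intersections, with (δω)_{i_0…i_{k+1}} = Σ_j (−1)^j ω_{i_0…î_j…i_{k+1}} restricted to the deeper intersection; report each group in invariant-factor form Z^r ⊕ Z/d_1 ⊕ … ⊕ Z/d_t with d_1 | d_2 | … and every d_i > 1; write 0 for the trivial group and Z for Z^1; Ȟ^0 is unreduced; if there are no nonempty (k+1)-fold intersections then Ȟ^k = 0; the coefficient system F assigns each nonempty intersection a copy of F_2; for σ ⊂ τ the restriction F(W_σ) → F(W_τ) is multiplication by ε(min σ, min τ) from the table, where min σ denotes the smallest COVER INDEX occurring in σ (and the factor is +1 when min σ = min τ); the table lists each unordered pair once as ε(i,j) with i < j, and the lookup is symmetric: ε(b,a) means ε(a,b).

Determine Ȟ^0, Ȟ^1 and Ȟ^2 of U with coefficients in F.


nonempty intersections:
  W12={s,t} W13={s} W14={q} W15={q,t} W23={s} W25={t} W35={r} W45={q}
  W123={s} W125={t} W145={q}
C dims 5,8,3; δ0: rk_F2 4; δ1: rk_F2 3
Ȟ^0: (5−4)−0=1 ⇒ Z/2
Ȟ^1: (8−3)−4=1 ⇒ Z/2
Ȟ^2: (3−0)−3=0 ⇒ 0

Ȟ^0 = Z/2; Ȟ^1 = Z/2; Ȟ^2 = 0


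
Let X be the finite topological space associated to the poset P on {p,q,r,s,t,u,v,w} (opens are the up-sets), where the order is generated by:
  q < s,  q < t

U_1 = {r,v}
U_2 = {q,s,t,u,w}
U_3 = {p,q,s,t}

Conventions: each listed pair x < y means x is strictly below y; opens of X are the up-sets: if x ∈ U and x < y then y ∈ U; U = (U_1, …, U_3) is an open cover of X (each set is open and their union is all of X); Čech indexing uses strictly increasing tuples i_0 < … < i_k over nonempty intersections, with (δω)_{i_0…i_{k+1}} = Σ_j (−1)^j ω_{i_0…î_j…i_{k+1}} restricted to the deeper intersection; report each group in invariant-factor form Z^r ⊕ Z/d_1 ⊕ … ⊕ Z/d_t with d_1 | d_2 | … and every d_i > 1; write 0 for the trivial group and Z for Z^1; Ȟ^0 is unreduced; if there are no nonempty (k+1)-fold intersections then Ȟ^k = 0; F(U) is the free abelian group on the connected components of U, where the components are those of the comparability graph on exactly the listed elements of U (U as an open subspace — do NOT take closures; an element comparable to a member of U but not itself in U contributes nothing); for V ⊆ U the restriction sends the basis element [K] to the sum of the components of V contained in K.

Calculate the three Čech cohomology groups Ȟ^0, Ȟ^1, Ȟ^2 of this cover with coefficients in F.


nonempty intersections:
  U23={q,s,t}
components per intersection:
  U1: {r} {v}
  U2: {q,s,t} {u} {w}
  U3: {p} {q,s,t}
  U23: {q,s,t}
C dims 7,1; δ0: rk 1, SNF 1^1
Ȟ^0: (7−1)−0=6 ⇒ Z^6
Ȟ^1: (1−0)−1=0 ⇒ 0
Ȟ^2: (0−0)−0=0 ⇒ 0

Ȟ^0(U;F) ≅ Z^6,  Ȟ^1(U;F) ≅ 0,  Ȟ^2(U;F) ≅ 0


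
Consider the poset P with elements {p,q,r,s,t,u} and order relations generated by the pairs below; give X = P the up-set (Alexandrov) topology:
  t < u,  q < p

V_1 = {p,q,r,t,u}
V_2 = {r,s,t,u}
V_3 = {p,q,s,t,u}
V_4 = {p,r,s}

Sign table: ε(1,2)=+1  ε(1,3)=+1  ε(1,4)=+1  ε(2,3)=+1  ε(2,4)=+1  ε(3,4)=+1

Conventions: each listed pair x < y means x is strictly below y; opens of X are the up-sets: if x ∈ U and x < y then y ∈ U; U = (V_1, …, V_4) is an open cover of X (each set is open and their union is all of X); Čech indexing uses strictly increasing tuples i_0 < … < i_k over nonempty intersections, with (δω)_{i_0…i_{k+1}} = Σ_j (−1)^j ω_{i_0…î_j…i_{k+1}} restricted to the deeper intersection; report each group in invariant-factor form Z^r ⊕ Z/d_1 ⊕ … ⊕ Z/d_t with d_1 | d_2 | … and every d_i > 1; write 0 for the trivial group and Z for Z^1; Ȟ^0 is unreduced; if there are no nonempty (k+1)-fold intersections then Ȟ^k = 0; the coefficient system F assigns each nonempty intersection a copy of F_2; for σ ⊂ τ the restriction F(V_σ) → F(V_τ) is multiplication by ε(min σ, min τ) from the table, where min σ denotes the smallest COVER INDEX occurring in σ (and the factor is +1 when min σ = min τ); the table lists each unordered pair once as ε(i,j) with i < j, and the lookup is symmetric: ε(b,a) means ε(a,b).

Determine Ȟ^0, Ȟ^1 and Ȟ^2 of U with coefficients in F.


Ȟ^0 = Z/2,  Ȟ^1 = 0,  Ȟ^2 = Z/2

nerve simplices:
  V12={r,t,u} V13={p,q,t,u} V14={p,r} V23={s,t,u} V24={r,s} V34={p,s}
  V123={t,u} V124={r} V134={p} V234={s}
C dims 4,6,4; δ0: rk_F2 3; δ1: rk_F2 3
degree 0: 4−3−0 = 1 → Ȟ^0 ≅ Z/2
degree 1: 6−3−3 = 0 → Ȟ^1 ≅ 0
degree 2: 4−0−3 = 1 → Ȟ^2 ≅ Z/2


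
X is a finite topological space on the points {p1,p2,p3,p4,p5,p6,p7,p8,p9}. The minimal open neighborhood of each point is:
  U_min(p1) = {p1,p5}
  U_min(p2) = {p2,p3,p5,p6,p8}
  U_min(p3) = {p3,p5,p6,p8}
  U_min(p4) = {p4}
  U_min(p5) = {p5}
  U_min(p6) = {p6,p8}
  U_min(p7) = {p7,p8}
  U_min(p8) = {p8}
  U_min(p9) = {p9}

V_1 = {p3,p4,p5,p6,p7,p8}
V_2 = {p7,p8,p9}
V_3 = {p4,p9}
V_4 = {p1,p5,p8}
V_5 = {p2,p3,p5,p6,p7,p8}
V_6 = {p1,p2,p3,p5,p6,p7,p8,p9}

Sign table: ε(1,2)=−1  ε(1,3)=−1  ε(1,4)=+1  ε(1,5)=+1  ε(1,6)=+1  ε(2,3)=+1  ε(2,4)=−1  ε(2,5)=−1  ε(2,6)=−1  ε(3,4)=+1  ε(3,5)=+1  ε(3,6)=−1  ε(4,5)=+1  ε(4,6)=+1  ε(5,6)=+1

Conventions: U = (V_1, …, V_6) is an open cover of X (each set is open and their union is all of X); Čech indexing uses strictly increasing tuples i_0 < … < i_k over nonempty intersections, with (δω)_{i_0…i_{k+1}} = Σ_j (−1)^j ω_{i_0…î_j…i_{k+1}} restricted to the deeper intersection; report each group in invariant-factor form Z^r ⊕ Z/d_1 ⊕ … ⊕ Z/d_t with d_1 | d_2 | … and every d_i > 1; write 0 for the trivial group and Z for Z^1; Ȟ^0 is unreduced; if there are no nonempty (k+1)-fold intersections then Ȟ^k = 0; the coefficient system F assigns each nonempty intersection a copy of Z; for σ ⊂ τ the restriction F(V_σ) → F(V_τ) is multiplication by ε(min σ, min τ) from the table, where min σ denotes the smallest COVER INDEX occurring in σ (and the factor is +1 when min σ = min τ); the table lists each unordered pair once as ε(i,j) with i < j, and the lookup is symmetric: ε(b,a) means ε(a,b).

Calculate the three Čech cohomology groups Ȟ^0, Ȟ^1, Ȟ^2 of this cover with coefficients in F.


Ȟ^0 ≅ Z; Ȟ^1 ≅ Z; Ȟ^2 ≅ 0

nerve simplices:
  V12={p7,p8} V13={p4} V14={p5,p8} V15={p3,p5,p6,p7,p8} V16={p3,p5,p6,p7,p8} V23={p9} V24={p8} V25={p7,p8} V26={p7,p8,p9} V36={p9} V45={p5,p8} V46={p1,p5,p8} V56={p2,p3,p5,p6,p7,p8}
  V124={p8} V125={p7,p8} V126={p7,p8} V145={p5,p8} V146={p5,p8} V156={p3,p5,p6,p7,p8} V236={p9} V245={p8} V246={p8} V256={p7,p8} V456={p5,p8}
  V1245={p8} V1246={p8} V1256={p7,p8} V1456={p5,p8} V2456={p8}
  V12456={p8}
C dims 6,13,11,5; δ0: rk 5, SNF 1^5; δ1: rk 7, SNF 1^7; δ2: rk 4, SNF 1^4
degree 0: 6−5−0 = 1 → Ȟ^0 ≅ Z
degree 1: 13−7−5 = 1 → Ȟ^1 ≅ Z
degree 2: 11−4−7 = 0 → Ȟ^2 ≅ 0


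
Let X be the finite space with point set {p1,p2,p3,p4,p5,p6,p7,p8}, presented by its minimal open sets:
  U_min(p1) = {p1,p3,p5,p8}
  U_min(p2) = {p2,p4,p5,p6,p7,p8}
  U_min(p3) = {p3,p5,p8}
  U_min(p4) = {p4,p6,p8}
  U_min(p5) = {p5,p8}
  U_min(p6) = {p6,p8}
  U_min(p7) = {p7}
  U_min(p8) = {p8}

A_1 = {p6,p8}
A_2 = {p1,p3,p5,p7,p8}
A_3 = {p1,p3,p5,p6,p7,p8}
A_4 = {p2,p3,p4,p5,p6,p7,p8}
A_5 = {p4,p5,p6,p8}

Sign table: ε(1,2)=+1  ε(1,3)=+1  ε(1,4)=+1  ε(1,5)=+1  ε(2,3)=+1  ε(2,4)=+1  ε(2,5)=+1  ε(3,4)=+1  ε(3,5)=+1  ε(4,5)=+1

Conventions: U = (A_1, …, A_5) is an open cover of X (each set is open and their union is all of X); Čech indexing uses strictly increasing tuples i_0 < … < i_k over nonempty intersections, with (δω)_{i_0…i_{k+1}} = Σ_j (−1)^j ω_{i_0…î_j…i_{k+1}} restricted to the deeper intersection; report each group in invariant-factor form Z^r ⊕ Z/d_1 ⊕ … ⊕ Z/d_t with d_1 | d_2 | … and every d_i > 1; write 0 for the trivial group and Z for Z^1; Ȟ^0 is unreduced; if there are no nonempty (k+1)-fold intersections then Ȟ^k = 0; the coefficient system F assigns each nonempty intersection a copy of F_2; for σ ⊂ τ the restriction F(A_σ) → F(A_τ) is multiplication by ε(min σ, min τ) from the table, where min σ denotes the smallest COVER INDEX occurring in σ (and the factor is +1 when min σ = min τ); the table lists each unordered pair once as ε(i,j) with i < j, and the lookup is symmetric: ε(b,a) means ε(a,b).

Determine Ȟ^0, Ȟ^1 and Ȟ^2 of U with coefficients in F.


nerve simplices:
  A12={p8} A13={p6,p8} A14={p6,p8} A15={p6,p8} A23={p1,p3,p5,p7,p8} A24={p3,p5,p7,p8} A25={p5,p8} A34={p3,p5,p6,p7,p8} A35={p5,p6,p8} A45={p4,p5,p6,p8}
  A123={p8} A124={p8} A125={p8} A134={p6,p8} A135={p6,p8} A145={p6,p8} A234={p3,p5,p7,p8} A235={p5,p8} A245={p5,p8} A345={p5,p6,p8}
  A1234={p8} A1235={p8} A1245={p8} A1345={p6,p8} A2345={p5,p8}
  A12345={p8}
C dims 5,10,10,5; δ0: rk_F2 4; δ1: rk_F2 6; δ2: rk_F2 4
degree 0: 5−4−0 = 1 → Ȟ^0 ≅ Z/2
degree 1: 10−6−4 = 0 → Ȟ^1 ≅ 0
degree 2: 10−4−6 = 0 → Ȟ^2 ≅ 0

Ȟ^0(U;F) ≅ Z/2, Ȟ^1(U;F) ≅ 0 and Ȟ^2(U;F) ≅ 0


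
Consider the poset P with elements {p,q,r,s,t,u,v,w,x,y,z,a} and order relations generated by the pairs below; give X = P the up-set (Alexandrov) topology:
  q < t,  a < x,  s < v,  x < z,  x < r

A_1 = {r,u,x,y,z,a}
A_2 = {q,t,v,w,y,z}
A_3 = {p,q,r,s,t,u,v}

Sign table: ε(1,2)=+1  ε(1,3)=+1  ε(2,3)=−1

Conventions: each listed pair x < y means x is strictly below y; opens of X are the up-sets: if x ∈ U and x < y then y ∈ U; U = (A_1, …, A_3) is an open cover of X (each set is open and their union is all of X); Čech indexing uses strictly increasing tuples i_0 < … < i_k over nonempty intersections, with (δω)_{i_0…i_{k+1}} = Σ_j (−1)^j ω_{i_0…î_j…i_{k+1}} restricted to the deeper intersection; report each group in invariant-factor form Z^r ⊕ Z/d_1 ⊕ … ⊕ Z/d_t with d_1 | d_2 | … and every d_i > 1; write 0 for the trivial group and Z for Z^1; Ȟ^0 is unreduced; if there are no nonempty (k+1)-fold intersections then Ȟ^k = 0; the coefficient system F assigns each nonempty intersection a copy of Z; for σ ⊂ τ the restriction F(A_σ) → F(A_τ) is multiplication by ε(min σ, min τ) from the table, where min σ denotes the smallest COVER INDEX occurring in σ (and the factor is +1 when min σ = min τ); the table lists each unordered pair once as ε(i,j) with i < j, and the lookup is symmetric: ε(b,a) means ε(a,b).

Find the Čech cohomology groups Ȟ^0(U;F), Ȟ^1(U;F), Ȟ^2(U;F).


Ȟ^0 = 0, Ȟ^1 = Z/2 and Ȟ^2 = 0

nerve of the cover:
  A12={y,z} A13={r,u} A23={q,t,v}
C dims 3,3; δ0: rk 3, SNF 1^2·2
Ȟ^0 = (3 − 3) − 0 = 0, so Ȟ^0 ≅ 0
Ȟ^1 = (3 − 0) − 3 = 0 plus torsion [2], so Ȟ^1 ≅ Z/2
Ȟ^2 = (0 − 0) − 0 = 0, so Ȟ^2 ≅ 0


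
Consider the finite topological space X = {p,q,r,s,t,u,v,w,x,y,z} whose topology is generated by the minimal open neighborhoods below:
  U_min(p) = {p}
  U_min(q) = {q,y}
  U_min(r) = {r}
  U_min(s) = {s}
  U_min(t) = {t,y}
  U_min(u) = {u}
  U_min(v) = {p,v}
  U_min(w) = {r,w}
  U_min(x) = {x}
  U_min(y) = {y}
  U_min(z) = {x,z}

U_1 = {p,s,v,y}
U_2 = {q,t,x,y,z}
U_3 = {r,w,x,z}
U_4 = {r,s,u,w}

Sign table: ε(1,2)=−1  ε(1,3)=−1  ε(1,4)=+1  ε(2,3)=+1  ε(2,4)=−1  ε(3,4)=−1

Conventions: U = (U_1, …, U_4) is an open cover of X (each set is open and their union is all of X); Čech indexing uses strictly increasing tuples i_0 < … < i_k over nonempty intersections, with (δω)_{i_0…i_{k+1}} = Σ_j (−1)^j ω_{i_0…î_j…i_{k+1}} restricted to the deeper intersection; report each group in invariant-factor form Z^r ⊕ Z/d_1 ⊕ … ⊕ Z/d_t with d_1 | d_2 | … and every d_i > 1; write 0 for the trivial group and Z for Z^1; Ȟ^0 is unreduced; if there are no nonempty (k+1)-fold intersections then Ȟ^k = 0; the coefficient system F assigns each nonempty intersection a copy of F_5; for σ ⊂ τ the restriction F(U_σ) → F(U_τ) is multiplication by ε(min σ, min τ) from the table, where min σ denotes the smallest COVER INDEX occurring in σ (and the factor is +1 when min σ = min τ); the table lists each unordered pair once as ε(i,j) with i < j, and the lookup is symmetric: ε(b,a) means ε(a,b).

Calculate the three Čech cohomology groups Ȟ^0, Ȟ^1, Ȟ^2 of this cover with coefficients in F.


Ȟ^0 = Z/5; Ȟ^1 = Z/5; Ȟ^2 = 0

intersection data:
  U12={y} U14={s} U23={x,z} U34={r,w}
C dims 4,4; δ0: rk_F5 3
Ȟ^0 = (4 − 3) − 0 = 1, so Ȟ^0 ≅ Z/5
Ȟ^1 = (4 − 0) − 3 = 1, so Ȟ^1 ≅ Z/5
Ȟ^2 = (0 − 0) − 0 = 0, so Ȟ^2 ≅ 0


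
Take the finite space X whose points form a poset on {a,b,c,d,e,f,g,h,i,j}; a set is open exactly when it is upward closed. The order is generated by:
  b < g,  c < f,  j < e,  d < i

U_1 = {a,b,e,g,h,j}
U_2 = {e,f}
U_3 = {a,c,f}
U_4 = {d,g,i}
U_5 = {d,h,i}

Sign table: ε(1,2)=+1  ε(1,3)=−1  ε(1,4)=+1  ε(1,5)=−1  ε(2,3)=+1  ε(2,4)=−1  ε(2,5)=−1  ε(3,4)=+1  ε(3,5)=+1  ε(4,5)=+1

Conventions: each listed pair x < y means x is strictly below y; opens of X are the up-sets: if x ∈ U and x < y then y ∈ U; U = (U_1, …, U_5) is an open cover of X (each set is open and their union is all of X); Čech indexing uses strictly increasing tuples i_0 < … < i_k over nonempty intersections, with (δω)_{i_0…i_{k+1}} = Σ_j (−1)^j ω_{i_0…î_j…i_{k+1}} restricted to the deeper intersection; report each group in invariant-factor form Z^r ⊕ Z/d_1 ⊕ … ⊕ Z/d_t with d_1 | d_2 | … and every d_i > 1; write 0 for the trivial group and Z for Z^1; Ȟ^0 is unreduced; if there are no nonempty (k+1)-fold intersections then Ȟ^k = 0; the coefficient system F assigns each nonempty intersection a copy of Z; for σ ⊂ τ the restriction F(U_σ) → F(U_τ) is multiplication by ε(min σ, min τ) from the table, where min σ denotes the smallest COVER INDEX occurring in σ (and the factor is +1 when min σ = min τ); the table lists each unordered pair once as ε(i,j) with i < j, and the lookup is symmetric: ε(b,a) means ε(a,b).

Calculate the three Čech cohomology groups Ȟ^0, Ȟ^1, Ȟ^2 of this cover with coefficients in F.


cover nerve:
  U12={e} U13={a} U14={g} U15={h} U23={f} U45={d,i}
C dims 5,6; δ0: rk 5, SNF 1^4·2
Ȟ^0: (5−5)−0=0 ⇒ 0
Ȟ^1: (6−0)−5=1 plus torsion [2] ⇒ Z ⊕ Z/2
Ȟ^2: (0−0)−0=0 ⇒ 0

Ȟ^0 = 0, Ȟ^1 = Z ⊕ Z/2, Ȟ^2 = 0


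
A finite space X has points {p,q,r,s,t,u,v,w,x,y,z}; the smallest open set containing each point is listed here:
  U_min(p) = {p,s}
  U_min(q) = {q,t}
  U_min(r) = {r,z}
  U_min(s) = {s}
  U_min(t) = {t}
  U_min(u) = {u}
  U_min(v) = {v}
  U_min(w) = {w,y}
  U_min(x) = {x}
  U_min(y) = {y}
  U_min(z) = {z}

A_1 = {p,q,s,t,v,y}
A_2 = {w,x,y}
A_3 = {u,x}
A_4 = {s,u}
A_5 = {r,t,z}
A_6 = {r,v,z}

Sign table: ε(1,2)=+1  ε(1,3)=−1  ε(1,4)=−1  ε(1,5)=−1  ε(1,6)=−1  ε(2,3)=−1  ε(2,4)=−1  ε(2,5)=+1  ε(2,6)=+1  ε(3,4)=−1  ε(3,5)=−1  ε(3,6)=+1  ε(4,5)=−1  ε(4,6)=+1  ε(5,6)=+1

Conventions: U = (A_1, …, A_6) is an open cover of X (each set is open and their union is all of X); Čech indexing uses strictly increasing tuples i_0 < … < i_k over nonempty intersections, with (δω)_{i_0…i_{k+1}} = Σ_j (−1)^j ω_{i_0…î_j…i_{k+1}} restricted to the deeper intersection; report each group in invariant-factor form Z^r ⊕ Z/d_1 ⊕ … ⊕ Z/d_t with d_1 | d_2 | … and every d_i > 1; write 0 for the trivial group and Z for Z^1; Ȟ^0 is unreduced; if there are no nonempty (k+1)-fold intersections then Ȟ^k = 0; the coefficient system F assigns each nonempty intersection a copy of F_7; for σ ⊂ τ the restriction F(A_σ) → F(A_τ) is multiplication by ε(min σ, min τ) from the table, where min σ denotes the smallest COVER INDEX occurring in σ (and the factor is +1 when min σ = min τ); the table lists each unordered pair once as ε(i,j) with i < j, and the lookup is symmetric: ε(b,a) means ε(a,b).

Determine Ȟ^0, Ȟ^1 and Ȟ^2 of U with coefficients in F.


nonempty overlaps:
  A12={y} A14={s} A15={t} A16={v} A23={x} A34={u} A56={r,z}
C dims 6,7; δ0: rk_F7 6
degree 0: 6−6−0 = 0 → Ȟ^0 ≅ 0
degree 1: 7−0−6 = 1 → Ȟ^1 ≅ Z/7
degree 2: 0−0−0 = 0 → Ȟ^2 ≅ 0

Ȟ^0 = 0, Ȟ^1 = Z/7 and Ȟ^2 = 0


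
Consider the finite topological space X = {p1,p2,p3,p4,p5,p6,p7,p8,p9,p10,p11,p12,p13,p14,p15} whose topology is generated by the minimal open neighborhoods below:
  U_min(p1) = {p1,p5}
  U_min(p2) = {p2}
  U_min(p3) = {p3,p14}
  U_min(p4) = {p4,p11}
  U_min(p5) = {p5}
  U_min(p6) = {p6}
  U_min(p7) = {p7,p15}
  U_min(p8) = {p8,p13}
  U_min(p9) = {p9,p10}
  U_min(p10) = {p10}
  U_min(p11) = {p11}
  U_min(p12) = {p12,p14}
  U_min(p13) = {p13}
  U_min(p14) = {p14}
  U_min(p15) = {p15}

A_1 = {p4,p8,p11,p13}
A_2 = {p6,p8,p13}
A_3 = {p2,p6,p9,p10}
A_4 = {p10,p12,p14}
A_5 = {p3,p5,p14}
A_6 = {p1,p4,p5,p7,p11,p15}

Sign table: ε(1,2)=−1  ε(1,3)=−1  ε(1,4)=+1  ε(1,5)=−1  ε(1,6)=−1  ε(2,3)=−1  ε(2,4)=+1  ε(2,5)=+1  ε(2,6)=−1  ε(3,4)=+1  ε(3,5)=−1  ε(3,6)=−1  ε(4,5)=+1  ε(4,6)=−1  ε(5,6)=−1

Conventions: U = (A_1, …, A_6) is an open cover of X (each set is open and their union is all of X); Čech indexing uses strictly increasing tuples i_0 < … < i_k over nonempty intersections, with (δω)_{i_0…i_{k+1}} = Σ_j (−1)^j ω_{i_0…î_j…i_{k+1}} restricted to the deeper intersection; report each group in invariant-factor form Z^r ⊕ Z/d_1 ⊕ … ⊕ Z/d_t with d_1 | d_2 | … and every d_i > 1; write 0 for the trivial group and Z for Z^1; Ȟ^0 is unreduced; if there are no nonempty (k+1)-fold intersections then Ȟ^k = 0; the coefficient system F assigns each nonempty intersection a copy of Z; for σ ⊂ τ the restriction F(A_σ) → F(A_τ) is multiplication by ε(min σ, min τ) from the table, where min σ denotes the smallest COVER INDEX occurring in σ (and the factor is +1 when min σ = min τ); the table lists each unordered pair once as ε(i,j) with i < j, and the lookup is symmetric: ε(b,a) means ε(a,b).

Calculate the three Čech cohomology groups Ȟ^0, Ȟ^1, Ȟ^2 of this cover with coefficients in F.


nonempty intersections:
  A12={p8,p13} A16={p4,p11} A23={p6} A34={p10} A45={p14} A56={p5}
C dims 6,6; δ0: rk 5, SNF 1^5
Ȟ^0: (6−5)−0=1 ⇒ Z
Ȟ^1: (6−0)−5=1 ⇒ Z
Ȟ^2: (0−0)−0=0 ⇒ 0

Ȟ^0 = Z, Ȟ^1 = Z and Ȟ^2 = 0


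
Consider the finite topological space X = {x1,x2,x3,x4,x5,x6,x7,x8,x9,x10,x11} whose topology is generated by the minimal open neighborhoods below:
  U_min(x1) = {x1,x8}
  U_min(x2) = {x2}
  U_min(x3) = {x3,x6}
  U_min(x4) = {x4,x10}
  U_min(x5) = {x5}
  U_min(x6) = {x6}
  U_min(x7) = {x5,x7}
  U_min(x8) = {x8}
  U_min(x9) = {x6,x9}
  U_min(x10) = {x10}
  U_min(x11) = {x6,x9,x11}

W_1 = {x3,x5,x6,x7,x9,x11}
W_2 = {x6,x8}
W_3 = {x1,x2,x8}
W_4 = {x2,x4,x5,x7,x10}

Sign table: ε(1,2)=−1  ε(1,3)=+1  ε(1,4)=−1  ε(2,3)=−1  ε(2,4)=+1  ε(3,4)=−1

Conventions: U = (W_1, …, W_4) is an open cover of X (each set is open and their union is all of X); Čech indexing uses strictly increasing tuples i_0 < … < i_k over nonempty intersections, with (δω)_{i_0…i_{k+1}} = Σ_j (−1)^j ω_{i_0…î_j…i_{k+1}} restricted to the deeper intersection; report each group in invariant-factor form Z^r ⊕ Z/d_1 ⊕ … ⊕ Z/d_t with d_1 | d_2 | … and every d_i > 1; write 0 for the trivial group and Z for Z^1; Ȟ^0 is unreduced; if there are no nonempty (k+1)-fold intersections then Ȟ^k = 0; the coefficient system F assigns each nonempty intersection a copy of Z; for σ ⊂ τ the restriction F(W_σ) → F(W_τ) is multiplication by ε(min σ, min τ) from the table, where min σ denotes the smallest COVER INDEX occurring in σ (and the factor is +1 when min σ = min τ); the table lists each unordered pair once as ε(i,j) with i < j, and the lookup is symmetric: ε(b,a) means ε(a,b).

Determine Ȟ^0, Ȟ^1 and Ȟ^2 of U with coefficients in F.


Ȟ^0 = Z, Ȟ^1 = Z, Ȟ^2 = 0

nonempty overlaps:
  W12={x6} W14={x5,x7} W23={x8} W34={x2}
C dims 4,4; δ0: rk 3, SNF 1^3
degree 0: 4−3−0 = 1 → Ȟ^0 ≅ Z
degree 1: 4−0−3 = 1 → Ȟ^1 ≅ Z
degree 2: 0−0−0 = 0 → Ȟ^2 ≅ 0


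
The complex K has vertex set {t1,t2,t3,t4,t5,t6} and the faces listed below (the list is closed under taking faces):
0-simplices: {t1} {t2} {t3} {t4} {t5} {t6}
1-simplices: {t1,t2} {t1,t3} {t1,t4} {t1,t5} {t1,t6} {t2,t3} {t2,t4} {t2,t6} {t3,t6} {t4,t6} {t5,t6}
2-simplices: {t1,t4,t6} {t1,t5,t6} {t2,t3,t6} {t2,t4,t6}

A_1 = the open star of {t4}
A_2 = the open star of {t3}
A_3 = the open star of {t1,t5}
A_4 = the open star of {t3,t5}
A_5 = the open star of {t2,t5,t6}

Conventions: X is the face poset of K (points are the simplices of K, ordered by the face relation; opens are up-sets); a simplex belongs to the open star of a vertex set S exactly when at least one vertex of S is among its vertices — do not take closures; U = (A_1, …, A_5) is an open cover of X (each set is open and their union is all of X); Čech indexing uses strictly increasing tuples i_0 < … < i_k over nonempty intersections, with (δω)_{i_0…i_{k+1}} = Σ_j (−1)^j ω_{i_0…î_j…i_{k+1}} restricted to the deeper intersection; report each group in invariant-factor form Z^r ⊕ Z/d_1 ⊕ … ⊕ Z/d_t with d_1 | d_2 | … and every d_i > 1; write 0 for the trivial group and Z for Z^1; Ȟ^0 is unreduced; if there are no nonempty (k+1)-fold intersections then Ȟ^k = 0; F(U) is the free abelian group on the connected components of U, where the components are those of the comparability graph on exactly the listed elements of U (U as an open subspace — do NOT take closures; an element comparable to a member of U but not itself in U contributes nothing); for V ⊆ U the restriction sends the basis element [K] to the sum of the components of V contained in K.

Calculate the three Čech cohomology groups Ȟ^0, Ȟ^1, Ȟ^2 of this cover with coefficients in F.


nerve simplices:
  A1={{t4},{t1,t4},{t2,t4},{t4,t6},{t1,t4,t6},{t2,t4,t6}} A2={{t3},{t1,t3},{t2,t3},{t3,t6},{t2,t3,t6}} A3={{t1},{t5},{t1,t2},{t1,t3},{t1,t4},{t1,t5},{t1,t6},{t5,t6},{t1,t4,t6},{t1,t5,t6}} A4={{t3},{t5},{t1,t3},{t1,t5},{t2,t3},{t3,t6},{t5,t6},{t1,t5,t6},{t2,t3,t6}} A5={{t2},{t5},{t6},{t1,t2},{t1,t5},{t1,t6},{t2,t3},{t2,t4},{t2,t6},{t3,t6},{t4,t6},{t5,t6},{t1,t4,t6},{t1,t5,t6},{t2,t3,t6},{t2,t4,t6}}
  A13={{t1,t4},{t1,t4,t6}} A15={{t2,t4},{t4,t6},{t1,t4,t6},{t2,t4,t6}} A23={{t1,t3}} A24={{t3},{t1,t3},{t2,t3},{t3,t6},{t2,t3,t6}} A25={{t2,t3},{t3,t6},{t2,t3,t6}} A34={{t5},{t1,t3},{t1,t5},{t5,t6},{t1,t5,t6}} A35={{t5},{t1,t2},{t1,t5},{t1,t6},{t5,t6},{t1,t4,t6},{t1,t5,t6}} A45={{t5},{t1,t5},{t2,t3},{t3,t6},{t5,t6},{t1,t5,t6},{t2,t3,t6}}
  A135={{t1,t4,t6}} A234={{t1,t3}} A245={{t2,t3},{t3,t6},{t2,t3,t6}} A345={{t5},{t1,t5},{t5,t6},{t1,t5,t6}}
components per intersection:
  A1: {{t4},{t1,t4},{t2,t4},{t4,t6},{t1,t4,t6},{t2,t4,t6}}
  A2: {{t3},{t1,t3},{t2,t3},{t3,t6},{t2,t3,t6}}
  A3: {{t1},{t5},{t1,t2},{t1,t3},{t1,t4},{t1,t5},{t1,t6},{t5,t6},{t1,t4,t6},{t1,t5,t6}}
  A4: {{t3},{t1,t3},{t2,t3},{t3,t6},{t2,t3,t6}} {{t5},{t1,t5},{t5,t6},{t1,t5,t6}}
  A5: {{t2},{t5},{t6},{t1,t2},{t1,t5},{t1,t6},{t2,t3},{t2,t4},{t2,t6},{t3,t6},{t4,t6},{t5,t6},{t1,t4,t6},{t1,t5,t6},{t2,t3,t6},{t2,t4,t6}}
  A13: {{t1,t4},{t1,t4,t6}}
  A15: {{t2,t4},{t4,t6},{t1,t4,t6},{t2,t4,t6}}
  A23: {{t1,t3}}
  A24: {{t3},{t1,t3},{t2,t3},{t3,t6},{t2,t3,t6}}
  A25: {{t2,t3},{t3,t6},{t2,t3,t6}}
  A34: {{t5},{t1,t5},{t5,t6},{t1,t5,t6}} {{t1,t3}}
  A35: {{t5},{t1,t5},{t1,t6},{t5,t6},{t1,t4,t6},{t1,t5,t6}} {{t1,t2}}
  A45: {{t5},{t1,t5},{t5,t6},{t1,t5,t6}} {{t2,t3},{t3,t6},{t2,t3,t6}}
  A135: {{t1,t4,t6}}
  A234: {{t1,t3}}
  A245: {{t2,t3},{t3,t6},{t2,t3,t6}}
  A345: {{t5},{t1,t5},{t5,t6},{t1,t5,t6}}
C dims 6,11,4; δ0: rk 5, SNF 1^5; δ1: rk 4, SNF 1^4
degree 0: 6−5−0 = 1 → Ȟ^0 ≅ Z
degree 1: 11−4−5 = 2 → Ȟ^1 ≅ Z^2
degree 2: 4−0−4 = 0 → Ȟ^2 ≅ 0

Ȟ^0 ≅ Z,  Ȟ^1 ≅ Z^2,  Ȟ^2 ≅ 0
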